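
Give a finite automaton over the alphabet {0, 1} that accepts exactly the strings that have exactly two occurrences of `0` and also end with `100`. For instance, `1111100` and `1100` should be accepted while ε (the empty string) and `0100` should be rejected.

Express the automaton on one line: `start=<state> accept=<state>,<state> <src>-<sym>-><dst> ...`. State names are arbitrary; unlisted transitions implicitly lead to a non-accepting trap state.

start=q0 accept=q9 q0-0->q1 q0-1->q2 q1-0->q3 q1-1->q4 q2-0->q5 q2-1->q2 q3-0->q6 q3-1->q7 q4-0->q8 q4-1->q4 q5-0->q9 q5-1->q4 q6-0->q6 q6-1->q10 q7-0->q11 q7-1->q7 q8-0->q12 q8-1->q7 q9-0->q6 q9-1->q7 q10-0->q11 q10-1->q10 q11-0->q12 q11-1->q10 q12-0->q6 q12-1->q10

Handle the two conditions separately and then intersect. The first has 4 states tracking the count of `0`s, saturating at 3; the second has 4 states tracking how much of the suffix `100` has currently been matched. A product state is a pair (one from each), accepting exactly when both do.
13 states suffice.
          0    1  
>  q0     q1   q2 
   q1     q3   q4 
   q2     q5   q2 
   q3     q6   q7 
   q4     q8   q4 
   q5     q9   q4 
   q6     q6  q10 
   q7    q11   q7 
   q8    q12   q7 
 * q9     q6   q7 
   q10   q11  q10 
   q11   q12  q10 
   q12    q6  q10 
(> = start, * = accepting)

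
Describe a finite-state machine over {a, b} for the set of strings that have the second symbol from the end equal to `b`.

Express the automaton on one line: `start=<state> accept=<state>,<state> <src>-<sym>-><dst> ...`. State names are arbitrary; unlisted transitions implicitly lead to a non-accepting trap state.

start=q0 accept=q5,q6 q0-a->q1 q0-b->q2 q1-a->q3 q1-b->q4 q2-a->q5 q2-b->q6 q3-a->q3 q3-b->q4 q4-a->q5 q4-b->q6 q5-a->q3 q5-b->q4 q6-a->q5 q6-b->q6

Because acceptance depends on a position counted from the end, the machine has to buffer the most recent 2 symbols. Make each state the string of the last up-to-2 symbols read; on input `x` shift the window left and append `x`. Accept when the buffered window has length 2 and begins with `b`.
        a   b  
>  q0   q1  q2 
   q1   q3  q4 
   q2   q5  q6 
   q3   q3  q4 
   q4   q5  q6 
 * q5   q3  q4 
 * q6   q5  q6 
(> = start, * = accepting)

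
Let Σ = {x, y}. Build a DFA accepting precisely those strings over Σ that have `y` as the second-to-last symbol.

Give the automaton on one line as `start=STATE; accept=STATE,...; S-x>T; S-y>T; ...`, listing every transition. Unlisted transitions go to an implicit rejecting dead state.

start=s0; accept=s5,s6; s0-x>s1; s0-y>s2; s1-x>s3; s1-y>s4; s2-x>s5; s2-y>s6; s3-x>s3; s3-y>s4; s4-x>s5; s4-y>s6; s5-x>s3; s5-y>s4; s6-x>s5; s6-y>s6

A DFA must remember the last 2 symbols (since which symbol is second-to-last isn't known until the input ends). Use one state per possible window of the last ≤2 symbols; accept from those whose window starts with `y`.
7 states suffice.
        x   y  
>  s0   s1  s2 
   s1   s3  s4 
   s2   s5  s6 
   s3   s3  s4 
   s4   s5  s6 
 * s5   s3  s4 
 * s6   s5  s6 
(> = start, * = accepting)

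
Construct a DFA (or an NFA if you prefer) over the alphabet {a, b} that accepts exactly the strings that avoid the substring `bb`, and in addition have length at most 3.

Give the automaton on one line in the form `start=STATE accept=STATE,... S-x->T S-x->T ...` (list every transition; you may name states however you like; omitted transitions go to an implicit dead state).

start=s0 accept=s0,s1,s2,s3,s4,s6 s0-a->s1 s0-b->s2 s1-a->s3 s1-b->s4 s2-a->s3 s2-b->s5 s3-a->s6 s3-b->s6 s4-a->s6 s4-b->s5 s5-a->s5 s5-b->s5 s6-a->s5 s6-b->s5

Run two small machines in parallel and take their product. One (3 states) tracks partial matches of the forbidden pattern `bb`; the other (5 states) tracks the input length, saturating at 4. Each combined state is a pair, one component from each; accept when both components accept. Equivalent product states are then merged.
With 7 states:
        a   b  
>* s0   s1  s2 
 * s1   s3  s4 
 * s2   s3  s5 
 * s3   s6  s6 
 * s4   s6  s5 
   s5   s5  s5 
 * s6   s5  s5 
(> = start, * = accepting)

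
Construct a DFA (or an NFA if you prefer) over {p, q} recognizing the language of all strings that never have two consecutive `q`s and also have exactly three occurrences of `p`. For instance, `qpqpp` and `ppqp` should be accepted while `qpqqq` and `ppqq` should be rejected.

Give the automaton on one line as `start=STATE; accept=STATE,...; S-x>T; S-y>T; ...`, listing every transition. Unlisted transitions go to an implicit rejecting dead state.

Run two small machines in parallel and take their product. The first has 3 states tracking partial matches of the forbidden pattern `qq`; the second has 5 states tracking the count of `p`s, saturating at 4. A product state is a pair (one from each), accepting exactly when both do.
A 15-state machine:
       p  q 
>  A   B  C 
   B   D  E 
   C   B  F 
   D   G  H 
   E   D  I 
   F   I  F 
 * G   J  K 
   H   G  L 
   I   L  I 
   J   J  M 
 * K   J  N 
   L   N  L 
   M   J  O 
   N   O  N 
   O   O  O 
(> = start, * = accepting)

start=A; accept=G,K; A-p>B; A-q>C; B-p>D; B-q>E; C-p>B; C-q>F; D-p>G; D-q>H; E-p>D; E-q>I; F-p>I; F-q>F; G-p>J; G-q>K; H-p>G; H-q>L; I-p>L; I-q>I; J-p>J; J-q>M; K-p>J; K-q>N; L-p>N; L-q>L; M-p>J; M-q>O; N-p>O; N-q>N; O-p>O; O-q>O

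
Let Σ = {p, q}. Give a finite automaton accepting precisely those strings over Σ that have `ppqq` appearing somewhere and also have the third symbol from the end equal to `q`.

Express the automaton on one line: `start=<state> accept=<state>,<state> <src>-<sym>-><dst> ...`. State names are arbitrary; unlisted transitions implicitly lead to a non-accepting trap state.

start=s0 accept=s5,s6,s7,s8 s0-p->s1 s0-q->s0 s1-p->s2 s1-q->s0 s2-p->s2 s2-q->s3 s3-p->s1 s3-q->s4 s4-p->s5 s4-q->s6 s5-p->s7 s5-q->s8 s6-p->s5 s6-q->s6 s7-p->s9 s7-q->s10 s8-p->s11 s8-q->s4 s9-p->s9 s9-q->s10 s10-p->s11 s10-q->s4 s11-p->s7 s11-q->s8

Build one automaton per condition and run them in lockstep. The first has 5 states tracking whether and how much of `ppqq` has been seen; the second has 15 states tracking the last 3 symbols read. A product state is a pair (one from each), accepting exactly when both do. Equivalent product states are then merged.
12 states suffice.
          p    q  
>  s0     s1   s0 
   s1     s2   s0 
   s2     s2   s3 
   s3     s1   s4 
   s4     s5   s6 
 * s5     s7   s8 
 * s6     s5   s6 
 * s7     s9  s10 
 * s8    s11   s4 
   s9     s9  s10 
   s10   s11   s4 
   s11    s7   s8 
(> = start, * = accepting)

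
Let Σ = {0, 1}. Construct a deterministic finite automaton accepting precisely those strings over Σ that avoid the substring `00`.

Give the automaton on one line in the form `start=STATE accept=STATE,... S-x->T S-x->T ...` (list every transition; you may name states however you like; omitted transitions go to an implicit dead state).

Track partial matches of the forbidden pattern `00`. State s2 is a dead state reached once `00` has occurred; every other state accepts. s0 means no part of `00` is currently matched.
3 states suffice.
        0   1  
>* s0   s1  s0 
 * s1   s2  s0 
   s2   s2  s2 
(> = start, * = accepting)

start=s0 accept=s0,s1 s0-0->s1 s0-1->s0 s1-0->s2 s1-1->s0 s2-0->s2 s2-1->s2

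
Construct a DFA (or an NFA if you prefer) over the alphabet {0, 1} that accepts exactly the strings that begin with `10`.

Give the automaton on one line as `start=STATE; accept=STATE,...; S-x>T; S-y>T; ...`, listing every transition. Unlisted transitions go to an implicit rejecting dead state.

start=s0; accept=s2; s0-0>s3; s0-1>s1; s1-0>s2; s1-1>s3; s2-0>s2; s2-1>s2; s3-0>s3; s3-1>s3

Walk along `10` while the input agrees: from s0 take `1` to s1, and so on. Any deviation drops to the rejecting sink s3. Once s2 is reached the prefix is confirmed and every continuation is accepted.
4 states suffice.
        0   1  
>  s0   s3  s1 
   s1   s2  s3 
 * s2   s2  s2 
   s3   s3  s3 
(> = start, * = accepting)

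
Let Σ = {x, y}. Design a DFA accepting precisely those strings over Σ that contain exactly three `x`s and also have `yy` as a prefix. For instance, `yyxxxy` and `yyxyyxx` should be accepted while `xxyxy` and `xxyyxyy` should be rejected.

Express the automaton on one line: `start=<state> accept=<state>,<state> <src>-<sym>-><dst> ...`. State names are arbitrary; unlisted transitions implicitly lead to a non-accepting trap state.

start=s0 accept=s6 s0-x->s1 s0-y->s2 s1-x->s1 s1-y->s1 s2-x->s1 s2-y->s3 s3-x->s4 s3-y->s3 s4-x->s5 s4-y->s4 s5-x->s6 s5-y->s5 s6-x->s1 s6-y->s6

Handle the two conditions separately and then intersect. One (5 states) tracks the count of `x`s, saturating at 4; the other (4 states) tracks whether the input so far still matches the prefix `yy`. Each combined state is a pair, one component from each; accept when both components accept. Equivalent product states are then merged.
A 7-state machine:
        x   y  
>  s0   s1  s2 
   s1   s1  s1 
   s2   s1  s3 
   s3   s4  s3 
   s4   s5  s4 
   s5   s6  s5 
 * s6   s1  s6 
(> = start, * = accepting)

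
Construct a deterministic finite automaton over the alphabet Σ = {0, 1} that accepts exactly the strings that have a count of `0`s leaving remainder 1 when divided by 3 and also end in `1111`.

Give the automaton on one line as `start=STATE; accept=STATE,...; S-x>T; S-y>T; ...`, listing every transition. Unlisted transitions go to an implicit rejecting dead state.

start=S0; accept=S6; S0-0>S1; S0-1>S0; S1-0>S2; S1-1>S3; S2-0>S0; S2-1>S2; S3-0>S2; S3-1>S4; S4-0>S2; S4-1>S5; S5-0>S2; S5-1>S6; S6-0>S2; S6-1>S6

Build one automaton per condition and run them in lockstep. The first has 3 states tracking the count of `0`s modulo 3; the second has 5 states tracking how much of the suffix `1111` has currently been matched. A product state is a pair (one from each), accepting exactly when both do. Equivalent product states are then merged.
        0   1  
>  S0   S1  S0 
   S1   S2  S3 
   S2   S0  S2 
   S3   S2  S4 
   S4   S2  S5 
   S5   S2  S6 
 * S6   S2  S6 
(> = start, * = accepting)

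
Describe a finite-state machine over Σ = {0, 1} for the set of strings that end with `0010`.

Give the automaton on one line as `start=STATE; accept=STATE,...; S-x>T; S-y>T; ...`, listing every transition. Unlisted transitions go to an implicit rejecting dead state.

start=q0; accept=q4; q0-0>q1; q0-1>q0; q1-0>q2; q1-1>q0; q2-0>q2; q2-1>q3; q3-0>q4; q3-1>q0; q4-0>q2; q4-1>q0

Remember how much of `0010` the current input suffix matches. State q0 means no match yet; q1 means the last symbol is `0`; q2 means the last 2 symbols are `00`; q3 means the last 3 symbols are `001`; q4 means the last 4 symbols are `0010`. Only q4 accepts. On a mismatch, fall back to the longest proper suffix that is still a prefix of `0010`.
        0   1  
>  q0   q1  q0 
   q1   q2  q0 
   q2   q2  q3 
   q3   q4  q0 
 * q4   q2  q0 
(> = start, * = accepting)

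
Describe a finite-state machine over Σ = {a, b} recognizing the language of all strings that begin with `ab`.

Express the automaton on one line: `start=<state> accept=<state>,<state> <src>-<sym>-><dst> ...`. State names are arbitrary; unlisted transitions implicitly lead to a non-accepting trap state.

start=S0 accept=S2 S0-a->S1 S0-b->S3 S1-a->S3 S1-b->S2 S2-a->S2 S2-b->S2 S3-a->S3 S3-b->S3

Walk along `ab` while the input agrees: from S0 take `a` to S1, and so on. Any deviation drops to the rejecting sink S3. Once S2 is reached the prefix is confirmed and every continuation is accepted.
With 4 states:
        a   b  
>  S0   S1  S3 
   S1   S3  S2 
 * S2   S2  S2 
   S3   S3  S3 
(> = start, * = accepting)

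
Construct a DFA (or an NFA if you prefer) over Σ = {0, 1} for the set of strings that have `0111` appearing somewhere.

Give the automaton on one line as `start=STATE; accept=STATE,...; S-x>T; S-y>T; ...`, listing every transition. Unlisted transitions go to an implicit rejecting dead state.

start=q0; accept=q4; q0-0>q1; q0-1>q0; q1-0>q1; q1-1>q2; q2-0>q1; q2-1>q3; q3-0>q1; q3-1>q4; q4-0>q4; q4-1>q4

States q0..q3 record the length of the longest prefix of `0111` that matches the current input suffix. Reaching q4 means `0111` has been seen, and we stay there forever. Accept from q4.
With 5 states:
        0   1  
>  q0   q1  q0 
   q1   q1  q2 
   q2   q1  q3 
   q3   q1  q4 
 * q4   q4  q4 
(> = start, * = accepting)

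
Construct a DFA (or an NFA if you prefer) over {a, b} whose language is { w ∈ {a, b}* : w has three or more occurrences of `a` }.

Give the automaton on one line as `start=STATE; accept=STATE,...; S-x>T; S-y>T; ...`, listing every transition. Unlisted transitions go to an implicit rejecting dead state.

start=q0; accept=q3,q4; q0-a>q1; q0-b>q0; q1-a>q2; q1-b>q1; q2-a>q3; q2-b>q2; q3-a>q4; q3-b>q3; q4-a>q4; q4-b>q4

Count `a`s, saturating at 4: states q0 through q3 mean 0 through 3 `a`s seen; q4 means more than 3. Each `a` increments (capped at q4); other symbols loop. Accept from {q3, q4}.
A 5-state machine:
        a   b  
>  q0   q1  q0 
   q1   q2  q1 
   q2   q3  q2 
 * q3   q4  q3 
 * q4   q4  q4 
(> = start, * = accepting)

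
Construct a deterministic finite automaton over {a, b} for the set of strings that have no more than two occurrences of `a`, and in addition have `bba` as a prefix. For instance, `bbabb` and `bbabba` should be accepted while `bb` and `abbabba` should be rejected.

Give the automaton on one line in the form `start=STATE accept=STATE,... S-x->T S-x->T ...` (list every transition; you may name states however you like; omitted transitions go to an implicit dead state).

start=q0 accept=q6,q8 q0-a->q1 q0-b->q2 q1-a->q3 q1-b->q1 q2-a->q1 q2-b->q4 q3-a->q5 q3-b->q3 q4-a->q6 q4-b->q7 q5-a->q5 q5-b->q5 q6-a->q8 q6-b->q6 q7-a->q1 q7-b->q7 q8-a->q9 q8-b->q8 q9-a->q9 q9-b->q9

Run two small machines in parallel and take their product. One (4 states) tracks the count of `a`s, saturating at 3; the other (5 states) tracks whether the input so far still matches the prefix `bba`. Each combined state is a pair, one component from each; accept when both components accept.
        a   b  
>  q0   q1  q2 
   q1   q3  q1 
   q2   q1  q4 
   q3   q5  q3 
   q4   q6  q7 
   q5   q5  q5 
 * q6   q8  q6 
   q7   q1  q7 
 * q8   q9  q8 
   q9   q9  q9 
(> = start, * = accepting)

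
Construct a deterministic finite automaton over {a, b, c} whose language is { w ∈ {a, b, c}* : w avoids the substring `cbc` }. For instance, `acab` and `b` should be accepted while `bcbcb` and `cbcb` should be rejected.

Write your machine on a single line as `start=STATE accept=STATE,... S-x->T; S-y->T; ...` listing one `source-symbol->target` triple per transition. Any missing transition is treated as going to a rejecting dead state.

start=s0; accept=s0,s1,s2; s0-a->s0; s0-b->s0; s0-c->s1; s1-a->s0; s1-b->s2; s1-c->s1; s2-a->s0; s2-b->s0; s2-c->s3; s3-a->s3; s3-b->s3; s3-c->s3

Track partial matches of the forbidden pattern `cbc`. State s3 is a dead state reached once `cbc` has occurred; every other state accepts. s0 means no part of `cbc` is currently matched.
With 4 states:
        a   b   c  
>* s0   s0  s0  s1 
 * s1   s0  s2  s1 
 * s2   s0  s0  s3 
   s3   s3  s3  s3 
(> = start, * = accepting)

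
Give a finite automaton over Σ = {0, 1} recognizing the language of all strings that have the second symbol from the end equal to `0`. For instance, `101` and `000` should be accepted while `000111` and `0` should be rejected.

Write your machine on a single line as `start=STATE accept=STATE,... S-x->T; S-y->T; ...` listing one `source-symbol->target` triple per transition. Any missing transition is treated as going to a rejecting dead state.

A DFA must remember the last 2 symbols (since which symbol is second-to-last isn't known until the input ends). Use one state per possible window of the last ≤2 symbols; accept from those whose window starts with `0`.
A 7-state machine:
        0   1  
>  S0   S1  S2 
   S1   S3  S4 
   S2   S5  S6 
 * S3   S3  S4 
 * S4   S5  S6 
   S5   S3  S4 
   S6   S5  S6 
(> = start, * = accepting)

start=S0; accept=S3,S4; S0-0->S1; S0-1->S2; S1-0->S3; S1-1->S4; S2-0->S5; S2-1->S6; S3-0->S3; S3-1->S4; S4-0->S5; S4-1->S6; S5-0->S3; S5-1->S4; S6-0->S5; S6-1->S6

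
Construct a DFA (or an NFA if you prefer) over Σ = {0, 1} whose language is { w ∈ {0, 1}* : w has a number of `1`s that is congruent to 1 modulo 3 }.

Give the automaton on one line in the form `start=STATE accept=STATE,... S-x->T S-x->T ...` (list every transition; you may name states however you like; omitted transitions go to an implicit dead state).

start=S0 accept=S1 S0-0->S0 S0-1->S1 S1-0->S1 S1-1->S2 S2-0->S2 S2-1->S0

Keep the running count of `1`s modulo 3: each `1` advances along the cycle S0 → S1 → S2 → S0 while other symbols loop. Accept at S1.
        0   1  
>  S0   S0  S1 
 * S1   S1  S2 
   S2   S2  S0 
(> = start, * = accepting)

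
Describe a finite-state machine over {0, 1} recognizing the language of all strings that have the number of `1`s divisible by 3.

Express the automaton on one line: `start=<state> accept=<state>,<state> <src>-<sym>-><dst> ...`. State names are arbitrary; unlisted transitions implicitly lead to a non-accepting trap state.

start=A accept=A A-0->A A-1->B B-0->B B-1->C C-0->C C-1->A

The only thing that matters is how many `1`s have appeared, reduced mod 3. Use one state per residue: A for 0, …, C for 2. Reading `1` moves to the next residue; anything else stays put. A is accepting.
A 3-state machine:
       0  1 
>* A   A  B 
   B   B  C 
   C   C  A 
(> = start, * = accepting)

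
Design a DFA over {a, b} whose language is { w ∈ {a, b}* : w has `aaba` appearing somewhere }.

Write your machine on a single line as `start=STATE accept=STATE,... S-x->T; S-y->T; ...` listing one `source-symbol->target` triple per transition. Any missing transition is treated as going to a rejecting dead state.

Track how much of `aaba` has been matched so far: state q0 is no progress, q4 is the absorbing accept state reached once `aaba` has occurred. Intermediate states record partial matches; on a mismatch, fall back to the longest reusable overlap.
With 5 states:
        a   b  
>  q0   q1  q0 
   q1   q2  q0 
   q2   q2  q3 
   q3   q4  q0 
 * q4   q4  q4 
(> = start, * = accepting)

start=q0; accept=q4; q0-a->q1; q0-b->q0; q1-a->q2; q1-b->q0; q2-a->q2; q2-b->q3; q3-a->q4; q3-b->q0; q4-a->q4; q4-b->q4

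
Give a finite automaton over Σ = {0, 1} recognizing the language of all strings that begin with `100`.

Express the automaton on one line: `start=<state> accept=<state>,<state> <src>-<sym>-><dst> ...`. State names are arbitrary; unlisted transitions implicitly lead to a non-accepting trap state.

Check the first 3 symbols one by one: q0 through q2 record how many have matched `100` so far; any wrong symbol goes to the dead state q4. After all 3 match we enter the accepting sink q3.
A 5-state machine:
        0   1  
>  q0   q4  q1 
   q1   q2  q4 
   q2   q3  q4 
 * q3   q3  q3 
   q4   q4  q4 
(> = start, * = accepting)

start=q0 accept=q3 q0-0->q4 q0-1->q1 q1-0->q2 q1-1->q4 q2-0->q3 q2-1->q4 q3-0->q3 q3-1->q3 q4-0->q4 q4-1->q4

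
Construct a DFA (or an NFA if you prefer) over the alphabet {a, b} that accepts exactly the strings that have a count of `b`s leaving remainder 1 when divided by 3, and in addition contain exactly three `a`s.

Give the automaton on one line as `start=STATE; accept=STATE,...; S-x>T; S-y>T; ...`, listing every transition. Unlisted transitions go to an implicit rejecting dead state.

start=q0; accept=q10; q0-a>q1; q0-b>q2; q1-a>q3; q1-b>q4; q2-a>q4; q2-b>q5; q3-a>q6; q3-b>q7; q4-a>q7; q4-b>q8; q5-a>q8; q5-b>q0; q6-a>q9; q6-b>q10; q7-a>q10; q7-b>q11; q8-a>q11; q8-b>q1; q9-a>q9; q9-b>q12; q10-a>q12; q10-b>q13; q11-a>q13; q11-b>q3; q12-a>q12; q12-b>q14; q13-a>q14; q13-b>q6; q14-a>q14; q14-b>q9

Handle the two conditions separately and then intersect. The first has 3 states tracking the count of `b`s modulo 3; the second has 5 states tracking the count of `a`s, saturating at 4. A product state is a pair (one from each), accepting exactly when both do.
A 15-state machine:
          a    b  
>  q0     q1   q2 
   q1     q3   q4 
   q2     q4   q5 
   q3     q6   q7 
   q4     q7   q8 
   q5     q8   q0 
   q6     q9  q10 
   q7    q10  q11 
   q8    q11   q1 
   q9     q9  q12 
 * q10   q12  q13 
   q11   q13   q3 
   q12   q12  q14 
   q13   q14   q6 
   q14   q14   q9 
(> = start, * = accepting)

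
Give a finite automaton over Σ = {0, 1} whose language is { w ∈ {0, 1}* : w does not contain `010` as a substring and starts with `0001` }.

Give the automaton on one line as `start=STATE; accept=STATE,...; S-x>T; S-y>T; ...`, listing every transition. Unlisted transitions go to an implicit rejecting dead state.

start=q0; accept=q5,q6,q7; q0-0>q1; q0-1>q2; q1-0>q3; q1-1>q2; q2-0>q2; q2-1>q2; q3-0>q4; q3-1>q2; q4-0>q2; q4-1>q5; q5-0>q2; q5-1>q6; q6-0>q7; q6-1>q6; q7-0>q7; q7-1>q5

Handle the two conditions separately and then intersect. One (4 states) tracks partial matches of the forbidden pattern `010`; the other (6 states) tracks whether the input so far still matches the prefix `0001`. Each combined state is a pair, one component from each; accept when both components accept. Minimizing collapses redundant product states.
        0   1  
>  q0   q1  q2 
   q1   q3  q2 
   q2   q2  q2 
   q3   q4  q2 
   q4   q2  q5 
 * q5   q2  q6 
 * q6   q7  q6 
 * q7   q7  q5 
(> = start, * = accepting)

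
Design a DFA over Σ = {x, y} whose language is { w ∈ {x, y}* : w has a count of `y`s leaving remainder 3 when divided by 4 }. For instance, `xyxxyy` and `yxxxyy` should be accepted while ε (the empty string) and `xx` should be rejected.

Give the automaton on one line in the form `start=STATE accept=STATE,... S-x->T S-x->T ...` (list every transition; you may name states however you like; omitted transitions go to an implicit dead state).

The only thing that matters is how many `y`s have appeared, reduced mod 4. Use one state per residue: A for 0, …, D for 3. Reading `y` moves to the next residue; anything else stays put. D is accepting.
With 4 states:
       x  y 
>  A   A  B 
   B   B  C 
   C   C  D 
 * D   D  A 
(> = start, * = accepting)

start=A accept=D A-x->A A-y->B B-x->B B-y->C C-x->C C-y->D D-x->D D-y->A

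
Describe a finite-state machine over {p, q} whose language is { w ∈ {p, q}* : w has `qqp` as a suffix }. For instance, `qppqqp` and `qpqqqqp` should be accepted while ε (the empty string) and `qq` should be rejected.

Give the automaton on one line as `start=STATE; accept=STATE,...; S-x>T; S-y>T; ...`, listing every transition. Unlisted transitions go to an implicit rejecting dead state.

Remember how much of `qqp` the current input suffix matches. State A means no match yet; B means the last symbol is `q`; C means the last 2 symbols are `qq`; D means the last 3 symbols are `qqp`. Only D accepts. On a mismatch, fall back to the longest proper suffix that is still a prefix of `qqp`.
       p  q 
>  A   A  B 
   B   A  C 
   C   D  C 
 * D   A  B 
(> = start, * = accepting)

start=A; accept=D; A-p>A; A-q>B; B-p>A; B-q>C; C-p>D; C-q>C; D-p>A; D-q>B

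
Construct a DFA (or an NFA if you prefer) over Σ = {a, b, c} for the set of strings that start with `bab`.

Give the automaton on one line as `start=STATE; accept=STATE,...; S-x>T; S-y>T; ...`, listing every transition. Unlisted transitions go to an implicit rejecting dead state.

Walk along `bab` while the input agrees: from q0 take `b` to q1, and so on. Any deviation drops to the rejecting sink q4. Once q3 is reached the prefix is confirmed and every continuation is accepted.
5 states suffice.
        a   b   c  
>  q0   q4  q1  q4 
   q1   q2  q4  q4 
   q2   q4  q3  q4 
 * q3   q3  q3  q3 
   q4   q4  q4  q4 
(> = start, * = accepting)

start=q0; accept=q3; q0-a>q4; q0-b>q1; q0-c>q4; q1-a>q2; q1-b>q4; q1-c>q4; q2-a>q4; q2-b>q3; q2-c>q4; q3-a>q3; q3-b>q3; q3-c>q3; q4-a>q4; q4-b>q4; q4-c>q4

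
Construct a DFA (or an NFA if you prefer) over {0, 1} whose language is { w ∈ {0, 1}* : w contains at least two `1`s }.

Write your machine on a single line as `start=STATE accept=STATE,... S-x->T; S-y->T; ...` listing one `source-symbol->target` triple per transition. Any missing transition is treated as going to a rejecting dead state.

start=S0; accept=S2,S3; S0-0->S0; S0-1->S1; S1-0->S1; S1-1->S2; S2-0->S2; S2-1->S3; S3-0->S3; S3-1->S3

Count `1`s, saturating at 3: states S0 through S2 mean 0 through 2 `1`s seen; S3 means more than 2. Each `1` increments (capped at S3); other symbols loop. Accept from {S2, S3}.
4 states suffice.
        0   1  
>  S0   S0  S1 
   S1   S1  S2 
 * S2   S2  S3 
 * S3   S3  S3 
(> = start, * = accepting)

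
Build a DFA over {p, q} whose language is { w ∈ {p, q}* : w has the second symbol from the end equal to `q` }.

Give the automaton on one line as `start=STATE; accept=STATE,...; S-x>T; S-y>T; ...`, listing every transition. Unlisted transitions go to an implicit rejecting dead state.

start=s0; accept=s5,s6; s0-p>s1; s0-q>s2; s1-p>s3; s1-q>s4; s2-p>s5; s2-q>s6; s3-p>s3; s3-q>s4; s4-p>s5; s4-q>s6; s5-p>s3; s5-q>s4; s6-p>s5; s6-q>s6

Because acceptance depends on a position counted from the end, the machine has to buffer the most recent 2 symbols. Make each state the string of the last up-to-2 symbols read; on input `x` shift the window left and append `x`. Accept when the buffered window has length 2 and begins with `q`.
7 states suffice.
        p   q  
>  s0   s1  s2 
   s1   s3  s4 
   s2   s5  s6 
   s3   s3  s4 
   s4   s5  s6 
 * s5   s3  s4 
 * s6   s5  s6 
(> = start, * = accepting)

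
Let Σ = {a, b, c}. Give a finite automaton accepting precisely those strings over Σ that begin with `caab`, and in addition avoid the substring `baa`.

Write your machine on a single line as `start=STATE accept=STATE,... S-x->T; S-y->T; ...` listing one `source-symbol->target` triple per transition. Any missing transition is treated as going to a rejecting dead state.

start=q0; accept=q8,q9,q10; q0-a->q1; q0-b->q2; q0-c->q3; q1-a->q1; q1-b->q2; q1-c->q1; q2-a->q4; q2-b->q2; q2-c->q1; q3-a->q5; q3-b->q2; q3-c->q1; q4-a->q6; q4-b->q2; q4-c->q1; q5-a->q7; q5-b->q2; q5-c->q1; q6-a->q6; q6-b->q6; q6-c->q6; q7-a->q1; q7-b->q8; q7-c->q1; q8-a->q9; q8-b->q8; q8-c->q10; q9-a->q11; q9-b->q8; q9-c->q10; q10-a->q10; q10-b->q8; q10-c->q10; q11-a->q11; q11-b->q11; q11-c->q11

Build one automaton per condition and run them in lockstep. One (6 states) tracks whether the input so far still matches the prefix `caab`; the other (4 states) tracks partial matches of the forbidden pattern `baa`. Each combined state is a pair, one component from each; accept when both components accept.
          a    b    c  
>  q0     q1   q2   q3 
   q1     q1   q2   q1 
   q2     q4   q2   q1 
   q3     q5   q2   q1 
   q4     q6   q2   q1 
   q5     q7   q2   q1 
   q6     q6   q6   q6 
   q7     q1   q8   q1 
 * q8     q9   q8  q10 
 * q9    q11   q8  q10 
 * q10   q10   q8  q10 
   q11   q11  q11  q11 
(> = start, * = accepting)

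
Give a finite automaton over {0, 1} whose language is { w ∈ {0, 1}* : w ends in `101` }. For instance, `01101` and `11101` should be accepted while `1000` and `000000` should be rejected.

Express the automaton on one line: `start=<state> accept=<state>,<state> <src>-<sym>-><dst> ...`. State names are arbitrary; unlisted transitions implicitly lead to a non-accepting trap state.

Let each state record the length of the longest suffix of the input read so far that is also a prefix of `101`. s1 means the last symbol is `1`; s2 means the last 2 symbols are `10`; s3 means the last 3 symbols are `101`. Accept only at s3, where the string currently ends in `101`.
With 4 states:
        0   1  
>  s0   s0  s1 
   s1   s2  s1 
   s2   s0  s3 
 * s3   s2  s1 
(> = start, * = accepting)

start=s0 accept=s3 s0-0->s0 s0-1->s1 s1-0->s2 s1-1->s1 s2-0->s0 s2-1->s3 s3-0->s2 s3-1->s1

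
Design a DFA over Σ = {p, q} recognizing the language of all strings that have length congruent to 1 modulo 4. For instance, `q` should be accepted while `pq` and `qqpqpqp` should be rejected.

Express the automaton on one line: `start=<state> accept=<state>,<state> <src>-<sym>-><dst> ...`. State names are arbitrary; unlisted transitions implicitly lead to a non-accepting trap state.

start=S0 accept=S1 S0-p->S1 S0-q->S1 S1-p->S2 S1-q->S2 S2-p->S3 S2-q->S3 S3-p->S0 S3-q->S0

Count input length modulo 4: every symbol advances one step around the cycle S0 → S1 → S2 → S3 → S0. Accept at S1.
        p   q  
>  S0   S1  S1 
 * S1   S2  S2 
   S2   S3  S3 
   S3   S0  S0 
(> = start, * = accepting)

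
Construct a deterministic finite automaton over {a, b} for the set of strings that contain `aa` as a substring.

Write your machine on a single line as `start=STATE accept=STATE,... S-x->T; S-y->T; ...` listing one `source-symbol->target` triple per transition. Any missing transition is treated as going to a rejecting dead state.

start=S0; accept=S2; S0-a->S1; S0-b->S0; S1-a->S2; S1-b->S0; S2-a->S2; S2-b->S2

States S0..S1 record the length of the longest prefix of `aa` that matches the current input suffix. Reaching S2 means `aa` has been seen, and we stay there forever. Accept from S2.
A 3-state machine:
        a   b  
>  S0   S1  S0 
   S1   S2  S0 
 * S2   S2  S2 
(> = start, * = accepting)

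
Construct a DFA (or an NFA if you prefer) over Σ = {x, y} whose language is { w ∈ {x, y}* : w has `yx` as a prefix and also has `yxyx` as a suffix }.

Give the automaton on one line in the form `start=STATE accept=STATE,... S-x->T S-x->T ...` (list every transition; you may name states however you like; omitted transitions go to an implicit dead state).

start=S0 accept=S10 S0-x->S1 S0-y->S2 S1-x->S1 S1-y->S3 S2-x->S4 S2-y->S3 S3-x->S5 S3-y->S3 S4-x->S6 S4-y->S7 S5-x->S1 S5-y->S8 S6-x->S6 S6-y->S9 S7-x->S10 S7-y->S9 S8-x->S11 S8-y->S3 S9-x->S4 S9-y->S9 S10-x->S6 S10-y->S7 S11-x->S1 S11-y->S8

Handle the two conditions separately and then intersect. One (4 states) tracks whether the input so far still matches the prefix `yx`; the other (5 states) tracks how much of the suffix `yxyx` has currently been matched. Each combined state is a pair, one component from each; accept when both components accept.
12 states suffice.
          x    y  
>  S0     S1   S2 
   S1     S1   S3 
   S2     S4   S3 
   S3     S5   S3 
   S4     S6   S7 
   S5     S1   S8 
   S6     S6   S9 
   S7    S10   S9 
   S8    S11   S3 
   S9     S4   S9 
 * S10    S6   S7 
   S11    S1   S8 
(> = start, * = accepting)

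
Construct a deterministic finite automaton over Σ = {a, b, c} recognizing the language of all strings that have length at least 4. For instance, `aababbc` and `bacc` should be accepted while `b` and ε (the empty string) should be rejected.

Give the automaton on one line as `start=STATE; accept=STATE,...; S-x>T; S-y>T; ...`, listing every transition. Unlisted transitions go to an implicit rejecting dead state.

start=s0; accept=s4,s5; s0-a>s1; s0-b>s1; s0-c>s1; s1-a>s2; s1-b>s2; s1-c>s2; s2-a>s3; s2-b>s3; s2-c>s3; s3-a>s4; s3-b>s4; s3-c>s4; s4-a>s5; s4-b>s5; s4-c>s5; s5-a>s5; s5-b>s5; s5-c>s5

Count input length up to 5: every symbol moves from s0 toward s5, which means 'more than 4' and absorbs. Accept from {s4, s5}.
With 6 states:
        a   b   c  
>  s0   s1  s1  s1 
   s1   s2  s2  s2 
   s2   s3  s3  s3 
   s3   s4  s4  s4 
 * s4   s5  s5  s5 
 * s5   s5  s5  s5 
(> = start, * = accepting)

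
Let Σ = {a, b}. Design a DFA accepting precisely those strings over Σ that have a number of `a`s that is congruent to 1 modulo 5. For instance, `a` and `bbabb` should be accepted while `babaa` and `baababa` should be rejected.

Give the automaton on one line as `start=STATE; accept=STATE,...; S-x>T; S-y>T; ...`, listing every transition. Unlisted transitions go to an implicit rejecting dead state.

start=s0; accept=s1; s0-a>s1; s0-b>s0; s1-a>s2; s1-b>s1; s2-a>s3; s2-b>s2; s3-a>s4; s3-b>s3; s4-a>s0; s4-b>s4

Keep the running count of `a`s modulo 5: each `a` advances along the cycle s0 → s1 → s2 → s3 → s4 → s0 while other symbols loop. Accept at s1.
5 states suffice.
        a   b  
>  s0   s1  s0 
 * s1   s2  s1 
   s2   s3  s2 
   s3   s4  s3 
   s4   s0  s4 
(> = start, * = accepting)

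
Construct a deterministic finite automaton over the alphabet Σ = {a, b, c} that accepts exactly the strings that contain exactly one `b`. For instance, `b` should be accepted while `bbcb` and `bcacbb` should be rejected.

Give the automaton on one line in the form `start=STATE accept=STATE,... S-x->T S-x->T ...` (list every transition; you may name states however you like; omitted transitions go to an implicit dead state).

Count `b`s, saturating at 2: state q0 means no `b` yet, q1 means one `b` seen, q2 means more than one. Each `b` increments (capped at q2); other symbols loop. Accept from {q1}.
With 3 states:
        a   b   c  
>  q0   q0  q1  q0 
 * q1   q1  q2  q1 
   q2   q2  q2  q2 
(> = start, * = accepting)

start=q0 accept=q1 q0-a->q0 q0-b->q1 q0-c->q0 q1-a->q1 q1-b->q2 q1-c->q1 q2-a->q2 q2-b->q2 q2-c->q2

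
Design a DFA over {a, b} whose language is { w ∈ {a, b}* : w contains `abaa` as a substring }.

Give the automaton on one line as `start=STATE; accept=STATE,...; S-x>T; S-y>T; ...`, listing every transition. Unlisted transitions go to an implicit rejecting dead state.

Track how much of `abaa` has been matched so far: state s0 is no progress, s4 is the absorbing accept state reached once `abaa` has occurred. Intermediate states record partial matches; on a mismatch, fall back to the longest reusable overlap.
        a   b  
>  s0   s1  s0 
   s1   s1  s2 
   s2   s3  s0 
   s3   s4  s2 
 * s4   s4  s4 
(> = start, * = accepting)

start=s0; accept=s4; s0-a>s1; s0-b>s0; s1-a>s1; s1-b>s2; s2-a>s3; s2-b>s0; s3-a>s4; s3-b>s2; s4-a>s4; s4-b>s4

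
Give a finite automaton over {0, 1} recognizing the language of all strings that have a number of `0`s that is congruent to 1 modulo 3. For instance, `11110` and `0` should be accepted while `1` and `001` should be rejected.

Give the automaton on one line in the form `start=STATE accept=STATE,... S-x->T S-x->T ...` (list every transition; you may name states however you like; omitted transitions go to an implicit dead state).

Keep the running count of `0`s modulo 3: each `0` advances along the cycle q0 → q1 → q2 → q0 while other symbols loop. Accept at q1.
3 states suffice.
        0   1  
>  q0   q1  q0 
 * q1   q2  q1 
   q2   q0  q2 
(> = start, * = accepting)

start=q0 accept=q1 q0-0->q1 q0-1->q0 q1-0->q2 q1-1->q1 q2-0->q0 q2-1->q2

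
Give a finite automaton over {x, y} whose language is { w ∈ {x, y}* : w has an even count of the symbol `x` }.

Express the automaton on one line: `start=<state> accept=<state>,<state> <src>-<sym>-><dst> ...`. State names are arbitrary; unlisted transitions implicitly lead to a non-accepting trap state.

Keep the running count of `x`s modulo 2: each `x` advances along the cycle s0 → s1 → s0 while other symbols loop. Accept at s0.
2 states suffice.
        x   y  
>* s0   s1  s0 
   s1   s0  s1 
(> = start, * = accepting)

start=s0 accept=s0 s0-x->s1 s0-y->s0 s1-x->s0 s1-y->s1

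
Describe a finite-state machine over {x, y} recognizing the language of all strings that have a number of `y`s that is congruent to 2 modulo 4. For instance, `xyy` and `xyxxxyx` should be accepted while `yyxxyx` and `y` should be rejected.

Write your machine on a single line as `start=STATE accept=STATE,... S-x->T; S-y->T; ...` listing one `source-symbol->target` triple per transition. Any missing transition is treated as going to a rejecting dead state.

Keep the running count of `y`s modulo 4: each `y` advances along the cycle s0 → s1 → s2 → s3 → s0 while other symbols loop. Accept at s2.
        x   y  
>  s0   s0  s1 
   s1   s1  s2 
 * s2   s2  s3 
   s3   s3  s0 
(> = start, * = accepting)

start=s0; accept=s2; s0-x->s0; s0-y->s1; s1-x->s1; s1-y->s2; s2-x->s2; s2-y->s3; s3-x->s3; s3-y->s0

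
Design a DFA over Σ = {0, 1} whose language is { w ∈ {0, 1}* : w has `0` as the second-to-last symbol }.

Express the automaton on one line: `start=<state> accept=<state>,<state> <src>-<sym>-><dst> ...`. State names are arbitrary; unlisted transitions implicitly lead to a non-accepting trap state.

A DFA must remember the last 2 symbols (since which symbol is second-to-last isn't known until the input ends). Use one state per possible window of the last ≤2 symbols; accept from those whose window starts with `0`.
With 7 states:
        0   1  
>  q0   q1  q2 
   q1   q3  q4 
   q2   q5  q6 
 * q3   q3  q4 
 * q4   q5  q6 
   q5   q3  q4 
   q6   q5  q6 
(> = start, * = accepting)

start=q0 accept=q3,q4 q0-0->q1 q0-1->q2 q1-0->q3 q1-1->q4 q2-0->q5 q2-1->q6 q3-0->q3 q3-1->q4 q4-0->q5 q4-1->q6 q5-0->q3 q5-1->q4 q6-0->q5 q6-1->q6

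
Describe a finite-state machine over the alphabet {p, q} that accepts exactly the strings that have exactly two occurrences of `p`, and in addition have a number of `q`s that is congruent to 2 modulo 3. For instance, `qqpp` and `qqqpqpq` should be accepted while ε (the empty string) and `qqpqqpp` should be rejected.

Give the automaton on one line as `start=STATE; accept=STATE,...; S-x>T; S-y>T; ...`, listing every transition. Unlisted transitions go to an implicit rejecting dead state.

Handle the two conditions separately and then intersect. One (4 states) tracks the count of `p`s, saturating at 3; the other (3 states) tracks the count of `q`s modulo 3. Each combined state is a pair, one component from each; accept when both components accept.
12 states suffice.
          p    q  
>  s0     s1   s2 
   s1     s3   s4 
   s2     s4   s5 
   s3     s6   s7 
   s4     s7   s8 
   s5     s8   s0 
   s6     s6   s9 
   s7     s9  s10 
   s8    s10   s1 
   s9     s9  s11 
 * s10   s11   s3 
   s11   s11   s6 
(> = start, * = accepting)

start=s0; accept=s10; s0-p>s1; s0-q>s2; s1-p>s3; s1-q>s4; s2-p>s4; s2-q>s5; s3-p>s6; s3-q>s7; s4-p>s7; s4-q>s8; s5-p>s8; s5-q>s0; s6-p>s6; s6-q>s9; s7-p>s9; s7-q>s10; s8-p>s10; s8-q>s1; s9-p>s9; s9-q>s11; s10-p>s11; s10-q>s3; s11-p>s11; s11-q>s6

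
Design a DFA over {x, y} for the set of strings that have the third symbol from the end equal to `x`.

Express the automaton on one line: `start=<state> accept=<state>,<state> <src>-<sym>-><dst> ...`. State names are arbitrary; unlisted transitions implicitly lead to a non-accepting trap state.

Because acceptance depends on a position counted from the end, the machine has to buffer the most recent 3 symbols. Make each state the string of the last up-to-3 symbols read; on input `x` shift the window left and append `x`. Accept when the buffered window has length 3 and begins with `x`.
A 15-state machine:
          x    y  
>  q0     q1   q2 
   q1     q3   q4 
   q2     q5   q6 
   q3     q7   q8 
   q4     q9  q10 
   q5    q11  q12 
   q6    q13  q14 
 * q7     q7   q8 
 * q8     q9  q10 
 * q9    q11  q12 
 * q10   q13  q14 
   q11    q7   q8 
   q12    q9  q10 
   q13   q11  q12 
   q14   q13  q14 
(> = start, * = accepting)

start=q0 accept=q7,q8,q9,q10 q0-x->q1 q0-y->q2 q1-x->q3 q1-y->q4 q2-x->q5 q2-y->q6 q3-x->q7 q3-y->q8 q4-x->q9 q4-y->q10 q5-x->q11 q5-y->q12 q6-x->q13 q6-y->q14 q7-x->q7 q7-y->q8 q8-x->q9 q8-y->q10 q9-x->q11 q9-y->q12 q10-x->q13 q10-y->q14 q11-x->q7 q11-y->q8 q12-x->q9 q12-y->q10 q13-x->q11 q13-y->q12 q14-x->q13 q14-y->q14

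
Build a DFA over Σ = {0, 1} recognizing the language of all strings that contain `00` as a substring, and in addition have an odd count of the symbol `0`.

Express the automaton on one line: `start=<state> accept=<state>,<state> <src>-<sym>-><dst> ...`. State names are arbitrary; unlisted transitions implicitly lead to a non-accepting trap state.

Build one automaton per condition and run them in lockstep. The first has 3 states tracking whether and how much of `00` has been seen; the second has 2 states tracking the count of `0`s modulo 2. A product state is a pair (one from each), accepting exactly when both do.
With 6 states:
        0   1  
>  q0   q1  q0 
   q1   q2  q3 
   q2   q4  q2 
   q3   q5  q3 
 * q4   q2  q4 
   q5   q4  q0 
(> = start, * = accepting)

start=q0 accept=q4 q0-0->q1 q0-1->q0 q1-0->q2 q1-1->q3 q2-0->q4 q2-1->q2 q3-0->q5 q3-1->q3 q4-0->q2 q4-1->q4 q5-0->q4 q5-1->q0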